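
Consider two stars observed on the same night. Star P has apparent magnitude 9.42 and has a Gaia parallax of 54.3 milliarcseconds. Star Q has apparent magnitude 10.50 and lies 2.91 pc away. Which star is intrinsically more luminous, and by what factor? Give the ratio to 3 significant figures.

Star P: p = 54.3 mas = 0.0543″ → d = 1/p = 18.42 pc
Star P: M = m − 5 log₁₀ d + 5 = 9.42 − 5·1.2652 + 5 = 8.094
Star Q: M = m − 5 log₁₀ d + 5 = 10.50 − 5·0.4639 + 5 = 13.181
ΔM = M_P − M_Q = 8.094 − (13.181) = -5.087; smaller M is more luminous → Star P.
L ratio = 10^(0.4 |ΔM|) = 10^2.035 = 108.3

Star P is more luminous, by a factor of 108.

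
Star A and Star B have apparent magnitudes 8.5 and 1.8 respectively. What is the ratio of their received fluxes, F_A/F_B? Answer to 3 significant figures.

Δm = 8.5 − (1.8) = 6.7
Flux ratio = 10^(−0.4 Δm) = 10^(−0.4 × 6.7) = 10^-2.680 = 2.089×10^-3

F_A/F_B ≈ 2.09×10^-3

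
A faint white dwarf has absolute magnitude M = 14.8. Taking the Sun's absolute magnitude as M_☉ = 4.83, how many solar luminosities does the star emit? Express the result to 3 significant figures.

M − M_☉ = 14.8 − 4.83 = 9.970
L/L_☉ = 10^(−0.4 (M − M_☉)) = 10^-3.988 = 1.028×10^-4

L/L_☉ ≈ 1.03×10^-4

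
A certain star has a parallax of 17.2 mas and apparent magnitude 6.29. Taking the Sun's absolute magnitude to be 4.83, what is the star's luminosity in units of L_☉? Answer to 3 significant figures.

L/L_☉ ≈ 8.81

d = 1/p = 1000/17.2 mas = 58.14 pc
M = m − 5 log₁₀ d + 5 = 6.29 − 5·1.7645 + 5 = 2.468
M − M_☉ = 2.468 − 4.83 = -2.362
L/L_☉ = 10^(−0.4 × -2.362) = 8.809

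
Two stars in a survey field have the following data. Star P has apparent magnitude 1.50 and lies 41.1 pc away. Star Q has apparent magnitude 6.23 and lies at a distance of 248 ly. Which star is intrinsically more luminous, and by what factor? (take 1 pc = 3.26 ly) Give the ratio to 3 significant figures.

Star P: M = m − 5 log₁₀ d + 5 = 1.50 − 5·1.6138 + 5 = -1.569
Star Q: d = 248 ly / 3.26 = 76.07 pc
Star Q: M = m − 5 log₁₀ d + 5 = 6.23 − 5·1.8812 + 5 = 1.824
ΔM = M_P − M_Q = -1.569 − (1.824) = -3.393; smaller M is more luminous → Star P.
L ratio = 10^(0.4 |ΔM|) = 10^1.357 = 22.76

Star P is more luminous, by a factor of 22.8.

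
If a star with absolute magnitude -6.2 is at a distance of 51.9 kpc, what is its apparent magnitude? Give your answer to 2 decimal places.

d = 51.9 kpc = 51900 pc
m = M + 5 log₁₀ d − 5 = -6.2 + 5·4.7152 − 5 = 12.376

m ≈ 12.38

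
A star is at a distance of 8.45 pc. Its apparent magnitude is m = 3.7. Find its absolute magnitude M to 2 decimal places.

M ≈ 4.07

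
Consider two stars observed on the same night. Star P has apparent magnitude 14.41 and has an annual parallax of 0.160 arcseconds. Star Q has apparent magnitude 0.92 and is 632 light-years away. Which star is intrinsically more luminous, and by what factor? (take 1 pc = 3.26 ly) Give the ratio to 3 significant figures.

Star Q is more luminous, by a factor of 2.39×10^8.

Star P: d = 1/p = 1/0.160″ = 6.250 pc
Star P: M = m − 5 log₁₀ d + 5 = 14.41 − 5·0.7959 + 5 = 15.431
Star Q: d = 632 ly / 3.26 = 193.9 pc
Star Q: M = m − 5 log₁₀ d + 5 = 0.92 − 5·2.2875 + 5 = -5.517
ΔM = M_P − M_Q = 15.431 − (-5.517) = 20.948; smaller M is more luminous → Star Q.
L ratio = 10^(0.4 |ΔM|) = 10^8.379 = 2.395×10^8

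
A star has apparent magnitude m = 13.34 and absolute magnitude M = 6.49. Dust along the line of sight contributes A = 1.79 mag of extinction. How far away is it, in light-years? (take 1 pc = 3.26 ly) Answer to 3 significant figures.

d ≈ 335 ly

m − M = 5 log₁₀(d/10 pc) + A  ⇒  13.34 − (6.49) − 1.79 = 5 log₁₀(d/10)
5.060 = 5 log₁₀(d/10)
log₁₀ d = (m − M − A)/5 + 1 = 2.0120
d = 10^2.0120 = 102.8 pc
= 335.1 ly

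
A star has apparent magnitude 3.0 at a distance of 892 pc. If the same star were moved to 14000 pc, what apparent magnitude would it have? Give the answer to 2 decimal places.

m ≈ 8.98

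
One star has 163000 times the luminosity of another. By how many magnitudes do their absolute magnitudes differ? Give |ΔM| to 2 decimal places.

|ΔM| ≈ 13.03

Pogson: ΔM = −2.5 log₁₀(ratio) = −2.5 log₁₀(163000) = −2.5 × 5.2122 = -13.030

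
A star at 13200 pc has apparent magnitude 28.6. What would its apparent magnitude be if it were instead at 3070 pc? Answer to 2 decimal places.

Flux ∝ 1/d², so Δm = 5 log₁₀(d₂/d₁) = 5 log₁₀(3070/13200) = -3.167
m₂ = m₁ + Δm = 28.6 + (-3.167) = 25.433

m ≈ 25.43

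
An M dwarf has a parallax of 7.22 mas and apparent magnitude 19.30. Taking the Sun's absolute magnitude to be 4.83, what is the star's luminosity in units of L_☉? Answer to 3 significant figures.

L/L_☉ ≈ 3.13×10^-4

d = 1/p = 1000/7.22 mas = 138.5 pc
M = m − 5 log₁₀ d + 5 = 19.30 − 5·2.1415 + 5 = 13.593
M − M_☉ = 13.593 − 4.83 = 8.763
L/L_☉ = 10^(−0.4 × 8.763) = 3.126×10^-4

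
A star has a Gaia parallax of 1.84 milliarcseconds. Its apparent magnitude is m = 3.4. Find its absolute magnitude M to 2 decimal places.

M ≈ -5.28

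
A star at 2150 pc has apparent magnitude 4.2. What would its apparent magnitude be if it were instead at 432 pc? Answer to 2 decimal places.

m ≈ 0.72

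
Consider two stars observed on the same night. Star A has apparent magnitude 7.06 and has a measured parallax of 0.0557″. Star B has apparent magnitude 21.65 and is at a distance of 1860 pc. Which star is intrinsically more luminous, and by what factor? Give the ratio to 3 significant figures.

Star A is more luminous, by a factor of 63.9.

Star A: d = 1/p = 1/0.0557″ = 17.95 pc
Star A: M = m − 5 log₁₀ d + 5 = 7.06 − 5·1.2541 + 5 = 5.789
Star B: M = m − 5 log₁₀ d + 5 = 21.65 − 5·3.2695 + 5 = 10.302
ΔM = M_A − M_B = 5.789 − (10.302) = -4.513; smaller M is more luminous → Star A.
L ratio = 10^(0.4 |ΔM|) = 10^1.805 = 63.87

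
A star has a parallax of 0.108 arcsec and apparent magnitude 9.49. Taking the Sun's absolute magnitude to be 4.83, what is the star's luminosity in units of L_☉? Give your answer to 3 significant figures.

L/L_☉ ≈ 0.0117

d = 1/p = 1/0.108″ = 9.259 pc
M = m − 5 log₁₀ d + 5 = 9.49 − 5·0.9666 + 5 = 9.657
M − M_☉ = 9.657 − 4.83 = 4.827
L/L_☉ = 10^(−0.4 × 4.827) = 0.01173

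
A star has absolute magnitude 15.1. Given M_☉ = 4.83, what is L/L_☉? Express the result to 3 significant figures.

M − M_☉ = 15.1 − 4.83 = 10.270
L/L_☉ = 10^(−0.4 (M − M_☉)) = 10^-4.108 = 7.798×10^-5

L/L_☉ ≈ 7.80×10^-5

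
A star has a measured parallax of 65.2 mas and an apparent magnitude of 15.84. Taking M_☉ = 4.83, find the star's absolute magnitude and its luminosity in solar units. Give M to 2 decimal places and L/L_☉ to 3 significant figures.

M ≈ 14.91; L/L_☉ ≈ 9.28×10^-5

d = 1/p = 1000/65.2 mas = 15.34 pc
M = m − 5 log₁₀ d + 5 = 15.84 − 5·1.1858 + 5 = 14.911
M − M_☉ = 14.911 − 4.83 = 10.081
L/L_☉ = 10^(−0.4 × 10.081) = 9.279×10^-5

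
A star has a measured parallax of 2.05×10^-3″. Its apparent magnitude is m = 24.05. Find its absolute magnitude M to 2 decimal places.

M ≈ 15.61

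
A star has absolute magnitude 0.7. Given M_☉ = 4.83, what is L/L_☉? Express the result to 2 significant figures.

M − M_☉ = 0.7 − 4.83 = -4.130
L/L_☉ = 10^(−0.4 (M − M_☉)) = 10^1.652 = 44.87

L/L_☉ ≈ 45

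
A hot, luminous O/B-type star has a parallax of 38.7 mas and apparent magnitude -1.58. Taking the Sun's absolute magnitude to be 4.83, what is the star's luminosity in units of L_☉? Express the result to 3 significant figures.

L/L_☉ ≈ 2450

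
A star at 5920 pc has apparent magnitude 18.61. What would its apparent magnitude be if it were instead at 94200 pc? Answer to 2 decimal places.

m ≈ 24.62

Flux ∝ 1/d², so Δm = 5 log₁₀(d₂/d₁) = 5 log₁₀(94200/5920) = 6.009
m₂ = m₁ + Δm = 18.61 + (6.009) = 24.619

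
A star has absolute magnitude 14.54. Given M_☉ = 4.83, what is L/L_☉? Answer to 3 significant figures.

L/L_☉ ≈ 1.31×10^-4

M − M_☉ = 14.54 − 4.83 = 9.710
L/L_☉ = 10^(−0.4 (M − M_☉)) = 10^-3.884 = 1.306×10^-4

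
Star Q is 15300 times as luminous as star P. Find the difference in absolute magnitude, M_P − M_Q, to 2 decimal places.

M_P − M_Q ≈ 10.46

Pogson: ΔM = −2.5 log₁₀(ratio) = −2.5 log₁₀(15300) = −2.5 × 4.1847 = -10.462
Star Q is brighter so has the smaller magnitude: M_P − M_Q is positive.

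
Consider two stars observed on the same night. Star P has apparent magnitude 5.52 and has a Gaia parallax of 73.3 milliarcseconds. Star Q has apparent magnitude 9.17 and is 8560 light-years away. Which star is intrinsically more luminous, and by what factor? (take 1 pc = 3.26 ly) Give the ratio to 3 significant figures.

Star Q is more luminous, by a factor of 1280.

Star P: p = 73.3 mas = 0.0733″ → d = 1/p = 13.64 pc
Star P: M = m − 5 log₁₀ d + 5 = 5.52 − 5·1.1349 + 5 = 4.846
Star Q: d = 8560 ly / 3.26 = 2626 pc
Star Q: M = m − 5 log₁₀ d + 5 = 9.17 − 5·3.4193 + 5 = -2.926
ΔM = M_P − M_Q = 4.846 − (-2.926) = 7.772; smaller M is more luminous → Star Q.
L ratio = 10^(0.4 |ΔM|) = 10^3.109 = 1284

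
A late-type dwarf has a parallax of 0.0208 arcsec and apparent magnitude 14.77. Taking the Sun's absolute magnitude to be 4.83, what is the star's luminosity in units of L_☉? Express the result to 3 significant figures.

L/L_☉ ≈ 2.44×10^-3

d = 1/p = 1/0.0208″ = 48.08 pc
M = m − 5 log₁₀ d + 5 = 14.77 − 5·1.6819 + 5 = 11.360
M − M_☉ = 11.360 − 4.83 = 6.530
L/L_☉ = 10^(−0.4 × 6.530) = 2.443×10^-3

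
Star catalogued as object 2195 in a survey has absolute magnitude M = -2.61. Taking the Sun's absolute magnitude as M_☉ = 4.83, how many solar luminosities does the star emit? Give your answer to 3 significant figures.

L/L_☉ ≈ 946

M − M_☉ = -2.61 − 4.83 = -7.440
L/L_☉ = 10^(−0.4 (M − M_☉)) = 10^2.976 = 946.2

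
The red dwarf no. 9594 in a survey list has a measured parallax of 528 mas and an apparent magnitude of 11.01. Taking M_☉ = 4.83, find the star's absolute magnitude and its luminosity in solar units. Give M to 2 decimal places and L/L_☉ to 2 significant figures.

d = 1/p = 1000/528 mas = 1.894 pc
M = m − 5 log₁₀ d + 5 = 11.01 − 5·0.2774 + 5 = 14.623
M − M_☉ = 14.623 − 4.83 = 9.793
L/L_☉ = 10^(−0.4 × 9.793) = 1.210×10^-4

M ≈ 14.62; L/L_☉ ≈ 1.2×10^-4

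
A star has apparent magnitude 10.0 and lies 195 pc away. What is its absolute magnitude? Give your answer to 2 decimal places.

M ≈ 3.55

5 log₁₀(d/10 pc) = 5 log₁₀(195.0) − 5 = 6.450
M = m − 5 log₁₀(d/10) = 10.0 − 6.450 = 3.550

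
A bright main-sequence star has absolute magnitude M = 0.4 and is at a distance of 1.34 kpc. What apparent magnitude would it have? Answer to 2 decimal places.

d = 1.34 kpc = 1340 pc
m = M + 5 log₁₀ d − 5 = 0.4 + 5·3.1271 − 5 = 11.036

m ≈ 11.04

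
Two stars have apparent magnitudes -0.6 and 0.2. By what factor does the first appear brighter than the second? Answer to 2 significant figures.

2.1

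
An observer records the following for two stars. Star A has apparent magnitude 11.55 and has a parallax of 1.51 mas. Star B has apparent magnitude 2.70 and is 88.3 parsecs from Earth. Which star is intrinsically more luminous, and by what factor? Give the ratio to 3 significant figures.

Star B is more luminous, by a factor of 61.6.

Star A: p = 1.51 mas = 1.51×10^-3″ → d = 1/p = 662.3 pc
Star A: M = m − 5 log₁₀ d + 5 = 11.55 − 5·2.8210 + 5 = 2.445
Star B: M = m − 5 log₁₀ d + 5 = 2.70 − 5·1.9460 + 5 = -2.030
ΔM = M_A − M_B = 2.445 − (-2.030) = 4.475; smaller M is more luminous → Star B.
L ratio = 10^(0.4 |ΔM|) = 10^1.790 = 61.64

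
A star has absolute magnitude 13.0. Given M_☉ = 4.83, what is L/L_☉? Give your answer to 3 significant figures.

L/L_☉ ≈ 5.40×10^-4

M − M_☉ = 13.0 − 4.83 = 8.170
L/L_☉ = 10^(−0.4 (M − M_☉)) = 10^-3.268 = 5.395×10^-4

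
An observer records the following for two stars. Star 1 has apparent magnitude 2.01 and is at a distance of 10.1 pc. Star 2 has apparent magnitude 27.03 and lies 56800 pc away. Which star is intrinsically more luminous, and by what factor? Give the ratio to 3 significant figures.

Star 1 is more luminous, by a factor of 322.

Star 1: M = m − 5 log₁₀ d + 5 = 2.01 − 5·1.0043 + 5 = 1.988
Star 2: M = m − 5 log₁₀ d + 5 = 27.03 − 5·4.7543 + 5 = 8.258
ΔM = M_1 − M_2 = 1.988 − (8.258) = -6.270; smaller M is more luminous → Star 1.
L ratio = 10^(0.4 |ΔM|) = 10^2.508 = 322.1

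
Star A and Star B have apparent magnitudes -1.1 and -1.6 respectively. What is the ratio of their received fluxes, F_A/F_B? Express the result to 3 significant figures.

F_A/F_B ≈ 0.631

Magnitude difference = 0.5
Flux ratio = 10^(−0.4 Δm) = 10^(−0.4 × 0.5) = 10^-0.200 = 0.6310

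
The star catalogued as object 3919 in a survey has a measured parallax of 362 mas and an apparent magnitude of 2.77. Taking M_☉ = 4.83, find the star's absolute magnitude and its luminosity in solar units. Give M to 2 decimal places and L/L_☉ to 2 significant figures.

M ≈ 5.56; L/L_☉ ≈ 0.51

d = 1/p = 1000/362 mas = 2.762 pc
M = m − 5 log₁₀ d + 5 = 2.77 − 5·0.4413 + 5 = 5.564
M − M_☉ = 5.564 − 4.83 = 0.734
L/L_☉ = 10^(−0.4 × 0.734) = 0.5088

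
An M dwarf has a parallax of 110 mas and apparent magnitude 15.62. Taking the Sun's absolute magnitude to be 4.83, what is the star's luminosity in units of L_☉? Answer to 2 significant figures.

d = 1/p = 1000/110 mas = 9.091 pc
M = m − 5 log₁₀ d + 5 = 15.62 − 5·0.9586 + 5 = 15.827
M − M_☉ = 15.827 − 4.83 = 10.997
L/L_☉ = 10^(−0.4 × 10.997) = 3.992×10^-5

L/L_☉ ≈ 4.0×10^-5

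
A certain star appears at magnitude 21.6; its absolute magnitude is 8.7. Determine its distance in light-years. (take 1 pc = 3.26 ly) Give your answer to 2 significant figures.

Distance modulus: m − M = 21.6 − (8.7) = 12.900
m − M = 5 log₁₀ d − 5
log₁₀ d = (m − M)/5 + 1 = 3.5800
d = 10^3.5800 = 3802 pc
= 12390 ly

d ≈ 12000 ly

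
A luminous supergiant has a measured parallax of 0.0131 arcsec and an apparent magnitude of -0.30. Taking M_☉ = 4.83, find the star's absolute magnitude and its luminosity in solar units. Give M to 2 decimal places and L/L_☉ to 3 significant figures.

M ≈ -4.71; L/L_☉ ≈ 6570

d = 1/p = 1/0.0131″ = 76.34 pc
M = m − 5 log₁₀ d + 5 = -0.30 − 5·1.8827 + 5 = -4.714
M − M_☉ = -4.714 − 4.83 = -9.544
L/L_☉ = 10^(−0.4 × -9.544) = 6568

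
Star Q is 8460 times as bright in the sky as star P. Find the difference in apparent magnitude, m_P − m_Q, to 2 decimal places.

Pogson: Δm = −2.5 log₁₀(ratio) = −2.5 log₁₀(8460) = −2.5 × 3.9274 = -9.818
Star Q is brighter so has the smaller magnitude: m_P − m_Q is positive.

m_P − m_Q ≈ 9.82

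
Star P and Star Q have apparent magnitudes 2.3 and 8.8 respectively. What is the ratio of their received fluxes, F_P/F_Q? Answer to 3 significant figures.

F_P/F_Q ≈ 398

Δm = 2.3 − (8.8) = -6.5
Flux ratio = 10^(−0.4 Δm) = 10^(−0.4 × -6.5) = 10^2.600 = 398.1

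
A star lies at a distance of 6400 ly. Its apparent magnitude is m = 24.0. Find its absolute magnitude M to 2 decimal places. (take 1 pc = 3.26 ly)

M ≈ 12.54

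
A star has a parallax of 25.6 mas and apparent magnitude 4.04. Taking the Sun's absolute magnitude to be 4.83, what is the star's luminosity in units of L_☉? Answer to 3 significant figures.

d = 1/p = 1000/25.6 mas = 39.06 pc
M = m − 5 log₁₀ d + 5 = 4.04 − 5·1.5918 + 5 = 1.081
M − M_☉ = 1.081 − 4.83 = -3.749
L/L_☉ = 10^(−0.4 × -3.749) = 31.59

L/L_☉ ≈ 31.6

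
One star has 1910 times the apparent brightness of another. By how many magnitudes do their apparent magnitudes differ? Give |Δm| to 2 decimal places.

Pogson: Δm = −2.5 log₁₀(ratio) = −2.5 log₁₀(1910) = −2.5 × 3.2810 = -8.203

|Δm| ≈ 8.20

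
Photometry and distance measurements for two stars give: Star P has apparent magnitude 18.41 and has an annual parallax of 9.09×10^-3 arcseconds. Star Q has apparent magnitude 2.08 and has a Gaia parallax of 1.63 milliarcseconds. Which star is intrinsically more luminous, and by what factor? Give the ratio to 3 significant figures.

Star P: d = 1/p = 1/9.09×10^-3″ = 110.0 pc
Star P: M = m − 5 log₁₀ d + 5 = 18.41 − 5·2.0414 + 5 = 13.203
Star Q: p = 1.63 mas = 1.63×10^-3″ → d = 1/p = 613.5 pc
Star Q: M = m − 5 log₁₀ d + 5 = 2.08 − 5·2.7878 + 5 = -6.859
ΔM = M_P − M_Q = 13.203 − (-6.859) = 20.062; smaller M is more luminous → Star Q.
L ratio = 10^(0.4 |ΔM|) = 10^8.025 = 1.059×10^8

Star Q is more luminous, by a factor of 1.06×10^8.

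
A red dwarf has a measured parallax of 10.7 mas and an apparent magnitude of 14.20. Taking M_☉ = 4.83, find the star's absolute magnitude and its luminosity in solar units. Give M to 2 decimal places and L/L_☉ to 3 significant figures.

d = 1/p = 1000/10.7 mas = 93.46 pc
M = m − 5 log₁₀ d + 5 = 14.20 − 5·1.9706 + 5 = 9.347
M − M_☉ = 9.347 − 4.83 = 4.517
L/L_☉ = 10^(−0.4 × 4.517) = 0.01560

M ≈ 9.35; L/L_☉ ≈ 0.0156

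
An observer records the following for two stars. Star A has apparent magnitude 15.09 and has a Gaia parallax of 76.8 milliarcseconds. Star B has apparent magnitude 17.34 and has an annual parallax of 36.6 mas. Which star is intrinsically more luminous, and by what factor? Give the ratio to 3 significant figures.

Star A is more luminous, by a factor of 1.80.

Star A: p = 76.8 mas = 0.0768″ → d = 1/p = 13.02 pc
Star A: M = m − 5 log₁₀ d + 5 = 15.09 − 5·1.1146 + 5 = 14.517
Star B: p = 36.6 mas = 0.0366″ → d = 1/p = 27.32 pc
Star B: M = m − 5 log₁₀ d + 5 = 17.34 − 5·1.4365 + 5 = 15.157
ΔM = M_A − M_B = 14.517 − (15.157) = -0.641; smaller M is more luminous → Star A.
L ratio = 10^(0.4 |ΔM|) = 10^0.256 = 1.804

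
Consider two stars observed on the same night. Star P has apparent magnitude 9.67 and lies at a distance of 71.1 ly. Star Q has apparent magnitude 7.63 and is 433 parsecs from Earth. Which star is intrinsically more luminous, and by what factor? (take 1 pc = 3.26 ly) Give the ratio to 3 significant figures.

Star P: d = 71.1 ly / 3.26 = 21.81 pc
Star P: M = m − 5 log₁₀ d + 5 = 9.67 − 5·1.3387 + 5 = 7.977
Star Q: M = m − 5 log₁₀ d + 5 = 7.63 − 5·2.6365 + 5 = -0.552
ΔM = M_P − M_Q = 7.977 − (-0.552) = 8.529; smaller M is more luminous → Star Q.
L ratio = 10^(0.4 |ΔM|) = 10^3.412 = 2580

Star Q is more luminous, by a factor of 2580.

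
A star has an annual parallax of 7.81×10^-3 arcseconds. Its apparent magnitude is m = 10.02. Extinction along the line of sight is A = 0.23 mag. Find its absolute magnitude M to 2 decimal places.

d = 1/p = 1/7.81×10^-3″ = 128.0 pc
5 log₁₀(d/10 pc) = 5 log₁₀(128.0) − 5 = 5.537
M = m − 5 log₁₀(d/10) − A = 10.02 − 5.537 − 0.23 = 4.253

M ≈ 4.25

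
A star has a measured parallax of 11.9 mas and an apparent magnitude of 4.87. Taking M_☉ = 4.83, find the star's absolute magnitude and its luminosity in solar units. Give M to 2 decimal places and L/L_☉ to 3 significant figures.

d = 1/p = 1000/11.9 mas = 84.03 pc
M = m − 5 log₁₀ d + 5 = 4.87 − 5·1.9245 + 5 = 0.248
M − M_☉ = 0.248 − 4.83 = -4.582
L/L_☉ = 10^(−0.4 × -4.582) = 68.06

M ≈ 0.25; L/L_☉ ≈ 68.1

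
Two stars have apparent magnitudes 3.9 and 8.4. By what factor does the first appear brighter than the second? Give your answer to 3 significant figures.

63.1

Δm = 3.9 − (8.4) = -4.5
Flux ratio = 10^(−0.4 Δm) = 10^(−0.4 × -4.5) = 10^1.800 = 63.10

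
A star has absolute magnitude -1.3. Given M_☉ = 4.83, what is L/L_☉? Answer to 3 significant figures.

M − M_☉ = -1.3 − 4.83 = -6.130
L/L_☉ = 10^(−0.4 (M − M_☉)) = 10^2.452 = 283.1

L/L_☉ ≈ 283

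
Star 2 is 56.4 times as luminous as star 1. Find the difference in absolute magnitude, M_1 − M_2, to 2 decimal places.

Pogson: ΔM = −2.5 log₁₀(ratio) = −2.5 log₁₀(56.4) = −2.5 × 1.7513 = -4.378
Star 2 is brighter so has the smaller magnitude: M_1 − M_2 is positive.

M_1 − M_2 ≈ 4.38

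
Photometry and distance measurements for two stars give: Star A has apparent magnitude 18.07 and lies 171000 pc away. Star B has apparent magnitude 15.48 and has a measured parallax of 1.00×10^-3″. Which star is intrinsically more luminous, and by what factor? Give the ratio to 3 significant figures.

Star A: M = m − 5 log₁₀ d + 5 = 18.07 − 5·5.2330 + 5 = -3.095
Star B: d = 1/p = 1/1.00×10^-3″ = 1000 pc
Star B: M = m − 5 log₁₀ d + 5 = 15.48 − 5·3.0000 + 5 = 5.480
ΔM = M_A − M_B = -3.095 − (5.480) = -8.575; smaller M is more luminous → Star A.
L ratio = 10^(0.4 |ΔM|) = 10^3.430 = 2691

Star A is more luminous, by a factor of 2690.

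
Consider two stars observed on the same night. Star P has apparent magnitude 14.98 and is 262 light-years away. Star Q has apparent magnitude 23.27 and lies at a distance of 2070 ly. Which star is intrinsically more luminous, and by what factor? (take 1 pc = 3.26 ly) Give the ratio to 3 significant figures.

Star P is more luminous, by a factor of 33.2.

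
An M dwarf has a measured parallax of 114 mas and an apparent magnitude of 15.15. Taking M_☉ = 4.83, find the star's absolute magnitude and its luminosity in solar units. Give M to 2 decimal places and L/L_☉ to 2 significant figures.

d = 1/p = 1000/114 mas = 8.772 pc
M = m − 5 log₁₀ d + 5 = 15.15 − 5·0.9431 + 5 = 15.435
M − M_☉ = 15.435 − 4.83 = 10.605
L/L_☉ = 10^(−0.4 × 10.605) = 5.730×10^-5

M ≈ 15.43; L/L_☉ ≈ 5.7×10^-5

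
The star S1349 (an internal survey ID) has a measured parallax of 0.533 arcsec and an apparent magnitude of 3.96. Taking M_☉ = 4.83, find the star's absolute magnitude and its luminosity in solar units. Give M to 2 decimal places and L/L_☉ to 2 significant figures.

M ≈ 7.59; L/L_☉ ≈ 0.078

d = 1/p = 1/0.533″ = 1.876 pc
M = m − 5 log₁₀ d + 5 = 3.96 − 5·0.2733 + 5 = 7.594
M − M_☉ = 7.594 − 4.83 = 2.764
L/L_☉ = 10^(−0.4 × 2.764) = 0.07844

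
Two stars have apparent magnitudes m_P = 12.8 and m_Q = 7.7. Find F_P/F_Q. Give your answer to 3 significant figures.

Magnitude difference = 5.1
Flux ratio = 10^(−0.4 Δm) = 10^(−0.4 × 5.1) = 10^-2.040 = 9.120×10^-3

F_P/F_Q ≈ 9.12×10^-3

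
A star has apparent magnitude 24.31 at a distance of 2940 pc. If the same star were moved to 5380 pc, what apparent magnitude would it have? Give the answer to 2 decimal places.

Flux ∝ 1/d², so Δm = 5 log₁₀(d₂/d₁) = 5 log₁₀(5380/2940) = 1.312
m₂ = m₁ + Δm = 24.31 + (1.312) = 25.622

m ≈ 25.62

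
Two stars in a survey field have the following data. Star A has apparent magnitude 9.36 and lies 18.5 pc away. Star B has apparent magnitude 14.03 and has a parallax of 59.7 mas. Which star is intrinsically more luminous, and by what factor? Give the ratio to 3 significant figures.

Star A is more luminous, by a factor of 90.0.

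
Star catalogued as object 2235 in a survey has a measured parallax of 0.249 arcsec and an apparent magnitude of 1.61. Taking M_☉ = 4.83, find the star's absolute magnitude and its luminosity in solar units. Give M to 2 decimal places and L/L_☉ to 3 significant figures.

M ≈ 3.59; L/L_☉ ≈ 3.13

d = 1/p = 1/0.249″ = 4.016 pc
M = m − 5 log₁₀ d + 5 = 1.61 − 5·0.6038 + 5 = 3.591
M − M_☉ = 3.591 − 4.83 = -1.239
L/L_☉ = 10^(−0.4 × -1.239) = 3.130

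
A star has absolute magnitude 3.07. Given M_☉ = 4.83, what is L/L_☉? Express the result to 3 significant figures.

M − M_☉ = 3.07 − 4.83 = -1.760
L/L_☉ = 10^(−0.4 (M − M_☉)) = 10^0.704 = 5.058

L/L_☉ ≈ 5.06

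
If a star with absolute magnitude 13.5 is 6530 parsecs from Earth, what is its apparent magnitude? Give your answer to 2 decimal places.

m = M + 5 log₁₀ d − 5 = 13.5 + 5·3.8149 − 5 = 27.575

m ≈ 27.57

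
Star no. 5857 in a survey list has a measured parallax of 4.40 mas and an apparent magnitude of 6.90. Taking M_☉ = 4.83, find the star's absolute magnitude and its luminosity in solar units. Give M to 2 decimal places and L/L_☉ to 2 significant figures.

d = 1/p = 1000/4.40 mas = 227.3 pc
M = m − 5 log₁₀ d + 5 = 6.90 − 5·2.3565 + 5 = 0.117
M − M_☉ = 0.117 − 4.83 = -4.713
L/L_☉ = 10^(−0.4 × -4.713) = 76.75

M ≈ 0.12; L/L_☉ ≈ 77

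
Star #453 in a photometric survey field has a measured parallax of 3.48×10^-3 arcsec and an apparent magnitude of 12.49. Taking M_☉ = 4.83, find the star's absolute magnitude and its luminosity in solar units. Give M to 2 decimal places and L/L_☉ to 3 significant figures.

M ≈ 5.20; L/L_☉ ≈ 0.713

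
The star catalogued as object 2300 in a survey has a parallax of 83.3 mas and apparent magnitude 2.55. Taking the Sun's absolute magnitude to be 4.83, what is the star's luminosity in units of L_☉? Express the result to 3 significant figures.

d = 1/p = 1000/83.3 mas = 12.00 pc
M = m − 5 log₁₀ d + 5 = 2.55 − 5·1.0794 + 5 = 2.153
M − M_☉ = 2.153 − 4.83 = -2.677
L/L_☉ = 10^(−0.4 × -2.677) = 11.77

L/L_☉ ≈ 11.8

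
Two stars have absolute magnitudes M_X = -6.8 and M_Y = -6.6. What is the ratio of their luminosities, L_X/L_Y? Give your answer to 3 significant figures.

ΔM = M_X − M_Y = -0.2
L_X/L_Y = 10^(−0.4 ΔM) = 10^0.080 = 1.202

L_X/L_Y ≈ 1.20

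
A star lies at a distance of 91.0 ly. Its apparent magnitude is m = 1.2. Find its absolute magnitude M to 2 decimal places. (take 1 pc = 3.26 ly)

M ≈ -1.03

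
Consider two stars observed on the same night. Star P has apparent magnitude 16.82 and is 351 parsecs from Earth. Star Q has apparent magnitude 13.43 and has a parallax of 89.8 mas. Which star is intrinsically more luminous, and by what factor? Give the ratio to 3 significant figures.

Star P is more luminous, by a factor of 43.8.

Star P: M = m − 5 log₁₀ d + 5 = 16.82 − 5·2.5453 + 5 = 9.093
Star Q: p = 89.8 mas = 0.0898″ → d = 1/p = 11.14 pc
Star Q: M = m − 5 log₁₀ d + 5 = 13.43 − 5·1.0467 + 5 = 13.196
ΔM = M_P − M_Q = 9.093 − (13.196) = -4.103; smaller M is more luminous → Star P.
L ratio = 10^(0.4 |ΔM|) = 10^1.641 = 43.77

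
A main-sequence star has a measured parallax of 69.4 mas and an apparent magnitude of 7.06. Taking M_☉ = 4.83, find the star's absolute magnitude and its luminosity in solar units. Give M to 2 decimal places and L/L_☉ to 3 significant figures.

d = 1/p = 1000/69.4 mas = 14.41 pc
M = m − 5 log₁₀ d + 5 = 7.06 − 5·1.1586 + 5 = 6.267
M − M_☉ = 6.267 − 4.83 = 1.437
L/L_☉ = 10^(−0.4 × 1.437) = 0.2662

M ≈ 6.27; L/L_☉ ≈ 0.266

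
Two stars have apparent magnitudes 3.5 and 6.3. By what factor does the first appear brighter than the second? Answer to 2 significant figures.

Δm = 3.5 − (6.3) = -2.8
Flux ratio = 10^(−0.4 Δm) = 10^(−0.4 × -2.8) = 10^1.120 = 13.18

13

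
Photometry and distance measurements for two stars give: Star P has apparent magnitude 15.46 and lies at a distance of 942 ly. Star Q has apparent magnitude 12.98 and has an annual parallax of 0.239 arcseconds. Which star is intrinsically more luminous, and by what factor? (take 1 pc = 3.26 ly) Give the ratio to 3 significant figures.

Star P: d = 942 ly / 3.26 = 289.0 pc
Star P: M = m − 5 log₁₀ d + 5 = 15.46 − 5·2.4608 + 5 = 8.156
Star Q: d = 1/p = 1/0.239″ = 4.184 pc
Star Q: M = m − 5 log₁₀ d + 5 = 12.98 − 5·0.6216 + 5 = 14.872
ΔM = M_P − M_Q = 8.156 − (14.872) = -6.716; smaller M is more luminous → Star P.
L ratio = 10^(0.4 |ΔM|) = 10^2.686 = 485.8

Star P is more luminous, by a factor of 486.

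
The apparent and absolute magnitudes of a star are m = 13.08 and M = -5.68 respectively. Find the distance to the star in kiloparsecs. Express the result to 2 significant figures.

d ≈ 56 kpc

Distance modulus: m − M = 13.08 − (-5.68) = 18.760
m − M = 5 log₁₀ d − 5
log₁₀ d = (m − M)/5 + 1 = 4.7520
d = 10^4.7520 = 56490 pc
= 56.49 kpc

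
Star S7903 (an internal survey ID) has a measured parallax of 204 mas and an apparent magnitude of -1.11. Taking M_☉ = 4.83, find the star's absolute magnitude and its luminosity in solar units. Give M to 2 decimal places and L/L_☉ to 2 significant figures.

M ≈ 0.44; L/L_☉ ≈ 57

d = 1/p = 1000/204 mas = 4.902 pc
M = m − 5 log₁₀ d + 5 = -1.11 − 5·0.6904 + 5 = 0.438
M − M_☉ = 0.438 − 4.83 = -4.392
L/L_☉ = 10^(−0.4 × -4.392) = 57.11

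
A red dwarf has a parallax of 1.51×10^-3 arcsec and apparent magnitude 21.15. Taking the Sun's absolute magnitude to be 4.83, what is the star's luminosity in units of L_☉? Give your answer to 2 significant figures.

d = 1/p = 1/1.51×10^-3″ = 662.3 pc
M = m − 5 log₁₀ d + 5 = 21.15 − 5·2.8210 + 5 = 12.045
M − M_☉ = 12.045 − 4.83 = 7.215
L/L_☉ = 10^(−0.4 × 7.215) = 1.300×10^-3

L/L_☉ ≈ 1.3×10^-3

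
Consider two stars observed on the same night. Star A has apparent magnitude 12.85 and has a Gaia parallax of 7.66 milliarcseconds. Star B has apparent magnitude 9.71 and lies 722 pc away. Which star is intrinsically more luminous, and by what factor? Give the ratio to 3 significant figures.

Star B is more luminous, by a factor of 551.

Star A: p = 7.66 mas = 7.66×10^-3″ → d = 1/p = 130.5 pc
Star A: M = m − 5 log₁₀ d + 5 = 12.85 − 5·2.1158 + 5 = 7.271
Star B: M = m − 5 log₁₀ d + 5 = 9.71 − 5·2.8585 + 5 = 0.417
ΔM = M_A − M_B = 7.271 − (0.417) = 6.854; smaller M is more luminous → Star B.
L ratio = 10^(0.4 |ΔM|) = 10^2.742 = 551.5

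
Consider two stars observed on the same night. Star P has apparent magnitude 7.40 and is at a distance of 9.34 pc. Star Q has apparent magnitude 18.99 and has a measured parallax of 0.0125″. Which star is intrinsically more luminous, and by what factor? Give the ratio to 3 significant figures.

Star P: M = m − 5 log₁₀ d + 5 = 7.40 − 5·0.9703 + 5 = 7.548
Star Q: d = 1/p = 1/0.0125″ = 80.00 pc
Star Q: M = m − 5 log₁₀ d + 5 = 18.99 − 5·1.9031 + 5 = 14.475
ΔM = M_P − M_Q = 7.548 − (14.475) = -6.926; smaller M is more luminous → Star P.
L ratio = 10^(0.4 |ΔM|) = 10^2.771 = 589.5

Star P is more luminous, by a factor of 590.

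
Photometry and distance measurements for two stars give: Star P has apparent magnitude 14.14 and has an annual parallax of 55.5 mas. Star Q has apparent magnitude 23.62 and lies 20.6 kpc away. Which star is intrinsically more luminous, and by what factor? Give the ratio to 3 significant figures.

Star Q is more luminous, by a factor of 211.

Star P: p = 55.5 mas = 0.0555″ → d = 1/p = 18.02 pc
Star P: M = m − 5 log₁₀ d + 5 = 14.14 − 5·1.2557 + 5 = 12.861
Star Q: d = 20.6 kpc = 20600 pc
Star Q: M = m − 5 log₁₀ d + 5 = 23.62 − 5·4.3139 + 5 = 7.051
ΔM = M_P − M_Q = 12.861 − (7.051) = 5.811; smaller M is more luminous → Star Q.
L ratio = 10^(0.4 |ΔM|) = 10^2.324 = 211.0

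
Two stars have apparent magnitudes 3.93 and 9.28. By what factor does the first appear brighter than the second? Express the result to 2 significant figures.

Δm = 3.93 − (9.28) = -5.35
Flux ratio = 10^(−0.4 Δm) = 10^(−0.4 × -5.35) = 10^2.140 = 138.0

140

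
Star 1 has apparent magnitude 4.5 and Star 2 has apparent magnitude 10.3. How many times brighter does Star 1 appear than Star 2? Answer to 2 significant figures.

210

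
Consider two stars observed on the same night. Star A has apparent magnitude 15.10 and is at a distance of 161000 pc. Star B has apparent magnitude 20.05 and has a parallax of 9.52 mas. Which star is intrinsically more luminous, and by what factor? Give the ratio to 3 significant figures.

Star A is more luminous, by a factor of 2.24×10^8.

Star A: M = m − 5 log₁₀ d + 5 = 15.10 − 5·5.2068 + 5 = -5.934
Star B: p = 9.52 mas = 9.52×10^-3″ → d = 1/p = 105.0 pc
Star B: M = m − 5 log₁₀ d + 5 = 20.05 − 5·2.0214 + 5 = 14.943
ΔM = M_A − M_B = -5.934 − (14.943) = -20.877; smaller M is more luminous → Star A.
L ratio = 10^(0.4 |ΔM|) = 10^8.351 = 2.243×10^8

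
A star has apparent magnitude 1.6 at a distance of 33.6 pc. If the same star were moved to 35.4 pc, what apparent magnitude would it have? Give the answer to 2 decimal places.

m ≈ 1.71

Flux ∝ 1/d², so Δm = 5 log₁₀(d₂/d₁) = 5 log₁₀(35.4/33.6) = 0.113
m₂ = m₁ + Δm = 1.6 + (0.113) = 1.713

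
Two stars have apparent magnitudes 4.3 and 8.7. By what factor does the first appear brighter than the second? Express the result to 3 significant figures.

Δm = 4.3 − (8.7) = -4.4
Flux ratio = 10^(−0.4 Δm) = 10^(−0.4 × -4.4) = 10^1.760 = 57.54

57.5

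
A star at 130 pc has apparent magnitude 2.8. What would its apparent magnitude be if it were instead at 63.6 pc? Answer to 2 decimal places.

m ≈ 1.25

Flux ∝ 1/d², so Δm = 5 log₁₀(d₂/d₁) = 5 log₁₀(63.6/130) = -1.552
m₂ = m₁ + Δm = 2.8 + (-1.552) = 1.248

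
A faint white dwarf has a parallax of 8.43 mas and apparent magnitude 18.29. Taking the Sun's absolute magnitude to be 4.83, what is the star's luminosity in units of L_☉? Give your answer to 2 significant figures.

d = 1/p = 1000/8.43 mas = 118.6 pc
M = m − 5 log₁₀ d + 5 = 18.29 − 5·2.0742 + 5 = 12.919
M − M_☉ = 12.919 − 4.83 = 8.089
L/L_☉ = 10^(−0.4 × 8.089) = 5.812×10^-4

L/L_☉ ≈ 5.8×10^-4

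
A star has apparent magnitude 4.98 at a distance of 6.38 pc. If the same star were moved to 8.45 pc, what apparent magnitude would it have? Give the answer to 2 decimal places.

m ≈ 5.59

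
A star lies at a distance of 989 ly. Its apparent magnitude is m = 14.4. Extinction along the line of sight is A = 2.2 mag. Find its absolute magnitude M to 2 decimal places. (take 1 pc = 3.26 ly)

d = 989 ly / 3.26 = 303.4 pc
5 log₁₀(d/10 pc) = 5 log₁₀(303.4) − 5 = 7.410
M = m − 5 log₁₀(d/10) − A = 14.4 − 7.410 − 2.2 = 4.790

M ≈ 4.79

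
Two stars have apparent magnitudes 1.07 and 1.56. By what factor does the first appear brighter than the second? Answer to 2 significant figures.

Δm = 1.07 − (1.56) = -0.49
Flux ratio = 10^(−0.4 Δm) = 10^(−0.4 × -0.49) = 10^0.196 = 1.570

1.6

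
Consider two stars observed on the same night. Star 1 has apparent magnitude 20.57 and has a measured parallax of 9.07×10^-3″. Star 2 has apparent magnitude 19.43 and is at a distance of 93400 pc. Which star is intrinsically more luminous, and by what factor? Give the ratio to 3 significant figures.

Star 2 is more luminous, by a factor of 2.05×10^6.

Star 1: d = 1/p = 1/9.07×10^-3″ = 110.3 pc
Star 1: M = m − 5 log₁₀ d + 5 = 20.57 − 5·2.0424 + 5 = 15.358
Star 2: M = m − 5 log₁₀ d + 5 = 19.43 − 5·4.9703 + 5 = -0.422
ΔM = M_1 − M_2 = 15.358 − (-0.422) = 15.780; smaller M is more luminous → Star 2.
L ratio = 10^(0.4 |ΔM|) = 10^6.312 = 2.051×10^6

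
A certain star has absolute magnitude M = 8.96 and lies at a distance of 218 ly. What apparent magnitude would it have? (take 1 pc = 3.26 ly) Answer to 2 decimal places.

m ≈ 13.09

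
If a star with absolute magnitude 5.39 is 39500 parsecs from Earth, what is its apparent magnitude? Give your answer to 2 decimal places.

m ≈ 23.37

m = M + 5 log₁₀ d − 5 = 5.39 + 5·4.5966 − 5 = 23.373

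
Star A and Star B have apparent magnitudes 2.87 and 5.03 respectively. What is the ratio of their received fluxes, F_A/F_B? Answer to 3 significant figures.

Δm = 2.87 − (5.03) = -2.16
Flux ratio = 10^(−0.4 Δm) = 10^(−0.4 × -2.16) = 10^0.864 = 7.311

F_A/F_B ≈ 7.31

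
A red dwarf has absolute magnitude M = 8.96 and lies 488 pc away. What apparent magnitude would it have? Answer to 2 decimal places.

m ≈ 17.40

m = M + 5 log₁₀ d − 5 = 8.96 + 5·2.6884 − 5 = 17.402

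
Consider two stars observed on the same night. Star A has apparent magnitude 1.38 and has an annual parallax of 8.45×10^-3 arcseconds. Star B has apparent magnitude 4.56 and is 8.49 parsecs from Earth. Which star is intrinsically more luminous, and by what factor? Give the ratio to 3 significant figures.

Star A is more luminous, by a factor of 3630.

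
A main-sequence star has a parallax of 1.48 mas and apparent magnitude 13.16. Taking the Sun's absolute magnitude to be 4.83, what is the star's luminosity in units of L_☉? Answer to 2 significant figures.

L/L_☉ ≈ 2.1

d = 1/p = 1000/1.48 mas = 675.7 pc
M = m − 5 log₁₀ d + 5 = 13.16 − 5·2.8297 + 5 = 4.011
M − M_☉ = 4.011 − 4.83 = -0.819
L/L_☉ = 10^(−0.4 × -0.819) = 2.126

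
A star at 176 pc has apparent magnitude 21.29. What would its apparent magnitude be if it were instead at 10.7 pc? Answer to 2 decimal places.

m ≈ 15.21

Flux ∝ 1/d², so Δm = 5 log₁₀(d₂/d₁) = 5 log₁₀(10.7/176) = -6.081
m₂ = m₁ + Δm = 21.29 + (-6.081) = 15.209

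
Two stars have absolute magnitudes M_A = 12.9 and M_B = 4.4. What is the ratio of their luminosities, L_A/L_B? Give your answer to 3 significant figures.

L_A/L_B ≈ 3.98×10^-4

ΔM = M_A − M_B = 8.5
L_A/L_B = 10^(−0.4 ΔM) = 10^-3.400 = 3.981×10^-4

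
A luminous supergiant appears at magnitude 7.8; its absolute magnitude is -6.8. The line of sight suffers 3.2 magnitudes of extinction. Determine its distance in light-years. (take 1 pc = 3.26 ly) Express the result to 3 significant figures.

d ≈ 6210 ly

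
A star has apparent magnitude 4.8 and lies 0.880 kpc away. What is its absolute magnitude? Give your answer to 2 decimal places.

d = 0.880 kpc = 880.0 pc
5 log₁₀(d/10 pc) = 5 log₁₀(880.0) − 5 = 9.722
M = m − 5 log₁₀(d/10) = 4.8 − 9.722 = -4.922

M ≈ -4.92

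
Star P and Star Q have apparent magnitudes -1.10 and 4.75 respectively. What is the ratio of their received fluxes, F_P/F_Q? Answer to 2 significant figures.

F_P/F_Q ≈ 220

Δm = -1.10 − (4.75) = -5.85
Flux ratio = 10^(−0.4 Δm) = 10^(−0.4 × -5.85) = 10^2.340 = 218.8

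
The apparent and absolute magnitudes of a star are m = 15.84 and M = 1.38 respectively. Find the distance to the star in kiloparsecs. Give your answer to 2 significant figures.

d ≈ 7.8 kpc

Distance modulus: m − M = 15.84 − (1.38) = 14.460
m − M = 5 log₁₀ d − 5
log₁₀ d = (m − M)/5 + 1 = 3.8920
d = 10^3.8920 = 7798 pc
= 7.798 kpc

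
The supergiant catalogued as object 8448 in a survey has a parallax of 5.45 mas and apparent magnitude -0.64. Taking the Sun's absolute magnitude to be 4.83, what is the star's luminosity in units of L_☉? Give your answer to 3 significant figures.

d = 1/p = 1000/5.45 mas = 183.5 pc
M = m − 5 log₁₀ d + 5 = -0.64 − 5·2.2636 + 5 = -6.958
M − M_☉ = -6.958 − 4.83 = -11.788
L/L_☉ = 10^(−0.4 × -11.788) = 51900

L/L_☉ ≈ 51900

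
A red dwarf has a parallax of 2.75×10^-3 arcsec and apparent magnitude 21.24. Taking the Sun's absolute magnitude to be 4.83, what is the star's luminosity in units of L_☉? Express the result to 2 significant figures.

L/L_☉ ≈ 3.6×10^-4

d = 1/p = 1/2.75×10^-3″ = 363.6 pc
M = m − 5 log₁₀ d + 5 = 21.24 − 5·2.5607 + 5 = 13.437
M − M_☉ = 13.437 − 4.83 = 8.607
L/L_☉ = 10^(−0.4 × 8.607) = 3.609×10^-4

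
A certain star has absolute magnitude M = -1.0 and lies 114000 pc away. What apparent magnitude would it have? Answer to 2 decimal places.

m = M + 5 log₁₀ d − 5 = -1.0 + 5·5.0569 − 5 = 19.285

m ≈ 19.28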